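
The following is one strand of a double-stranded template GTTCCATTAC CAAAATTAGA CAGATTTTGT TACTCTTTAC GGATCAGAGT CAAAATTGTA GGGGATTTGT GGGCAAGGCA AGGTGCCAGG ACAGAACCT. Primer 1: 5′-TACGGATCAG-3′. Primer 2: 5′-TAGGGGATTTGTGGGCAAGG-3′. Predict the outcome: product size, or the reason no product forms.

No product — both primers anneal to the same strand and extend in the same direction.

Primer 1 (TACGGATCAG) matches the top strand at positions 38–47 (3' end points downstream).
Primer 2 (TAGGGGATTTGTGGGCAAGG) also matches the top strand directly, at positions 59–78 — its reverse complement CCTTGCCCACAAATCCCCTA is not present.
Both primers anneal to the bottom strand with 3' ends pointing the same way, so neither can prime synthesis back toward the other.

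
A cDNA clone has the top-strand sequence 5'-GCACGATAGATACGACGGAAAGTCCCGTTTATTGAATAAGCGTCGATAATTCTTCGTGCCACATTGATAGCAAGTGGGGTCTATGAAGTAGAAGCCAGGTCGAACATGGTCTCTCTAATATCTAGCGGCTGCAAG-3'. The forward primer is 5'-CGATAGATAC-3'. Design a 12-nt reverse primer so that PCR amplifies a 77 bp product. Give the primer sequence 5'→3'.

The forward primer binds at positions 4–13, so a 77 bp product ends at position 4 + 77 − 1 = 80.
The reverse primer anneals to the top strand over positions 69–80, i.e. to AGCAAGTGGGGT.
Its sequence written 5'→3' is the reverse complement: ACCCCACTTGCT.

5'-ACCCCACTTGCT-3'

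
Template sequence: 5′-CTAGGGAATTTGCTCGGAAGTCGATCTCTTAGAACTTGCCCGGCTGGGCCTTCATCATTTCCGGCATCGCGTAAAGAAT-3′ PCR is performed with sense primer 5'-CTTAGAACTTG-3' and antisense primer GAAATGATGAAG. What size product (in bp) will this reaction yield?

34 bp

Forward primer CTTAGAACTTG is found on the top strand at positions 28–38.
The reverse primer's reverse complement is CTTCATCATTTC, which matches the template at positions 50–61.
The product runs from position 28 to position 61, so its length is 61 − 28 + 1 = 34 bp.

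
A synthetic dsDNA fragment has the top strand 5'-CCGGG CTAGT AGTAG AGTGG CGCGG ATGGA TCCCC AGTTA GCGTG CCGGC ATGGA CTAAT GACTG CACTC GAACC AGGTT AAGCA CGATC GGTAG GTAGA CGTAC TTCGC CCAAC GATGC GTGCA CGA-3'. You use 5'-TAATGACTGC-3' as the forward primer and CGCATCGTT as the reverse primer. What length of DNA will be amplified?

65 bp

Forward primer TAATGACTGC is found on the top strand at positions 57–66.
The reverse primer's reverse complement is AACGATGCG, which matches the template at positions 113–121.
The product runs from position 57 to position 121, so its length is 121 − 57 + 1 = 65 bp.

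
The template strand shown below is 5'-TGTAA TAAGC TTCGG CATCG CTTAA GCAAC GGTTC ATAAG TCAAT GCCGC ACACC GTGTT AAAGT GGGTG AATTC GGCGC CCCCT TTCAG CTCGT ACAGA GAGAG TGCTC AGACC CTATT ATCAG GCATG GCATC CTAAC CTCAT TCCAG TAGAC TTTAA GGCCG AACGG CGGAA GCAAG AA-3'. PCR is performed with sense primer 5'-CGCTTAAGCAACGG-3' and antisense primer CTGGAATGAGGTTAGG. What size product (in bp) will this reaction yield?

Scanning the template, CGCTTAAGCAACGG occurs at positions 19–32; this primer anneals to the bottom strand there with its 3' end pointing downstream.
Reverse complement of the reverse primer: CCTAACCTCATTCCAG. This occurs on the top strand at positions 135–150.
Amplicon spans positions 19–150: 132 bp.

132 bp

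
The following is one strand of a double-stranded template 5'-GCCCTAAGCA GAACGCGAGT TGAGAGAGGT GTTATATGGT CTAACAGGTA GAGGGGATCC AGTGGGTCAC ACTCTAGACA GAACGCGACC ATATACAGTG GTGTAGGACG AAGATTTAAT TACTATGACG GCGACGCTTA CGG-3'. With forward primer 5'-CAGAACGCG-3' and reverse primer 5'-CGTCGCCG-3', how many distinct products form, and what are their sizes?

Two products: 128 bp, 58 bp

The forward primer CAGAACGCG matches the top strand at positions 9–17, 79–87.
The reverse primer's reverse complement is CGGCGACG, matching at positions 129–136.
Each forward site pairs with the reverse site to give a product ending at position 136: sizes 128, 58 bp.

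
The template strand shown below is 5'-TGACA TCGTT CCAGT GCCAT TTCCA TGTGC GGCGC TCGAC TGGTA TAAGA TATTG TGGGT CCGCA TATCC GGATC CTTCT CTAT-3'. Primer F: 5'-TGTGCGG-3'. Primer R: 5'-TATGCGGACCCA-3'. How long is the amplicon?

42 bp

The forward primer matches the template at positions 26–32.
Reverse complement of the reverse primer: TGGGTCCGCATA. This occurs on the top strand at positions 56–67.
Product length = (reverse-primer end) − (forward-primer start) + 1 = 67 − 26 + 1 = 42 bp.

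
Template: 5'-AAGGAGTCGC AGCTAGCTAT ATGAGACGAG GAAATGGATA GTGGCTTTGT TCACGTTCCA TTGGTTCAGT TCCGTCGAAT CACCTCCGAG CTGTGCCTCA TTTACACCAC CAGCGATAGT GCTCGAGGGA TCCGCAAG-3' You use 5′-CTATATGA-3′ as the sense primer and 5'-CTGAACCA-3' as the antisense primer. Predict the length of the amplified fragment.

53 bp

Scanning the template, CTATATGA occurs at positions 17–24; this primer anneals to the bottom strand there with its 3' end pointing downstream.
Reverse complement of the reverse primer: TGGTTCAG. This occurs on the top strand at positions 62–69.
The product runs from position 17 to position 69, so its length is 69 − 17 + 1 = 53 bp.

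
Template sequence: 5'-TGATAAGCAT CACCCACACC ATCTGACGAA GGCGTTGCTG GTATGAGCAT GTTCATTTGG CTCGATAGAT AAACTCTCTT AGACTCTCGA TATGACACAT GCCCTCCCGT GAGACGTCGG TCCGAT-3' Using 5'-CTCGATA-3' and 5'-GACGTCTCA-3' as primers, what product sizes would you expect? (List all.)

The forward primer CTCGATA matches the top strand at positions 61–67, 86–92.
The reverse primer's reverse complement is TGAGACGTC, matching at positions 110–118.
Each forward site pairs with the reverse site to give a product ending at position 118: sizes 58, 33 bp.

58 bp, 33 bp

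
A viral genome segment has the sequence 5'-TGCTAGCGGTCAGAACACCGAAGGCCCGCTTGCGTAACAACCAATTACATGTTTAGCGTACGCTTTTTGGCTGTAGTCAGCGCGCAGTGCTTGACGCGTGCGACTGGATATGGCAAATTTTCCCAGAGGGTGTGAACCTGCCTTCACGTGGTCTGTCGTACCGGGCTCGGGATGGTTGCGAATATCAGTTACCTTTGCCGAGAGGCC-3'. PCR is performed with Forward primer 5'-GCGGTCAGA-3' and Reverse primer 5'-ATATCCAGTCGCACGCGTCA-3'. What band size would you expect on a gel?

106 bp

Scanning the template, GCGGTCAGA occurs at positions 6–14; this primer anneals to the bottom strand there with its 3' end pointing downstream.
Reverse complement of the reverse primer: TGACGCGTGCGACTGGATAT. This occurs on the top strand at positions 92–111.
The product runs from position 6 to position 111, so its length is 111 − 6 + 1 = 106 bp.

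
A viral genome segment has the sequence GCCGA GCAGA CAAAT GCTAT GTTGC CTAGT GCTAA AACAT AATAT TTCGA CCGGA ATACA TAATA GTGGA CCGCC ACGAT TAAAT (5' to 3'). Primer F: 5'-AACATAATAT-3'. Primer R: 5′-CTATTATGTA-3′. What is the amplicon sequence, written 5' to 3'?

The forward primer matches the template at positions 36–45.
Reverse complement of the reverse primer: TACATAATAG. This occurs on the top strand at positions 57–66.
The product is the template from position 36 through 66 (31 bp).

5'-AACATAATATTTCGACCGGAATACATAATAG-3'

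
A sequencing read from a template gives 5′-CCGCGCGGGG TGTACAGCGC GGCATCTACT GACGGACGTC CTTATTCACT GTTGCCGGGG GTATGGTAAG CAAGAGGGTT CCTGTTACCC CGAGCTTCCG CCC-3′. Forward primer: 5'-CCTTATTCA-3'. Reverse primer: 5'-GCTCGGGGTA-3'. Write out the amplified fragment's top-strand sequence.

Forward primer CCTTATTCA is found on the top strand at positions 40–48.
The reverse primer's reverse complement is TACCCCGAGC, which matches the template at positions 86–95.
The product is the template from position 40 through 95 (56 bp).

5'-CCTTATTCACTGTTGCCGGGGGTATGGTAAGCAAGAGGGTTCCTGTTACCCCGAGC-3'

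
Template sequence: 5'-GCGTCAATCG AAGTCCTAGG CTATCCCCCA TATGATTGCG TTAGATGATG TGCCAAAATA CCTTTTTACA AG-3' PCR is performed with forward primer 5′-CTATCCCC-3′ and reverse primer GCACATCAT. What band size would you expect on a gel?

33 bp

Scanning the template, CTATCCCC occurs at positions 21–28; this primer anneals to the bottom strand there with its 3' end pointing downstream.
The reverse primer's reverse complement is ATGATGTGC, which matches the template at positions 45–53.
Amplicon spans positions 21–53: 33 bp.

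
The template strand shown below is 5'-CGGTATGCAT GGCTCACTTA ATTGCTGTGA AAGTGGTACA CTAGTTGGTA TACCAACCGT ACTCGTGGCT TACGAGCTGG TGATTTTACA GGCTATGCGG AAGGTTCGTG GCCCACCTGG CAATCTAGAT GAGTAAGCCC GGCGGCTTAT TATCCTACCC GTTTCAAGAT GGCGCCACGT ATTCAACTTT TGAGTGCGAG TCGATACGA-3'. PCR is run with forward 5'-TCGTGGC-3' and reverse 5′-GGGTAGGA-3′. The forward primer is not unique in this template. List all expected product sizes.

The forward primer TCGTGGC matches the top strand at positions 63–69, 106–112.
The reverse primer's reverse complement is TCCTACCC, matching at positions 153–160.
Each forward site pairs with the reverse site to give a product ending at position 160: sizes 98, 55 bp.

98 bp, 55 bp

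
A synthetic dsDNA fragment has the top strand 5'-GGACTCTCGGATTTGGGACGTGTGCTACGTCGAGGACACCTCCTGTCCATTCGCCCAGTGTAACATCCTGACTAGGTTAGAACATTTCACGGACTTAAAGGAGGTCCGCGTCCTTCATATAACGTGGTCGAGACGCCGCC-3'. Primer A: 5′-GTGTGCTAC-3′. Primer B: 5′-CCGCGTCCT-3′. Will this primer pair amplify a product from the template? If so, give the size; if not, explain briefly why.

Primer A (GTGTGCTAC) matches the top strand at positions 20–28 (3' end points downstream).
Primer B (CCGCGTCCT) also matches the top strand directly, at positions 106–114 — its reverse complement AGGACGCGG is not present.
Both primers anneal to the bottom strand with 3' ends pointing the same way, so neither can prime synthesis back toward the other.

No product — both primers anneal to the same strand and extend in the same direction.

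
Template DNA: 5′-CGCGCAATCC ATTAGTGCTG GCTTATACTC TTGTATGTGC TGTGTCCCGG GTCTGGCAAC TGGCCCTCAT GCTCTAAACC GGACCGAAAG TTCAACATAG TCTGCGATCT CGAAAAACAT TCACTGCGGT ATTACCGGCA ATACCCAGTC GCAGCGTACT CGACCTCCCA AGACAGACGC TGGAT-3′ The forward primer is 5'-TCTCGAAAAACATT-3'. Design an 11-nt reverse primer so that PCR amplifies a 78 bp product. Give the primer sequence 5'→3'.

The forward primer binds at positions 108–121, so a 78 bp product ends at position 108 + 78 − 1 = 185.
The reverse primer anneals to the top strand over positions 175–185, i.e. to AGACGCTGGAT.
Its sequence written 5'→3' is the reverse complement: ATCCAGCGTCT.

5'-ATCCAGCGTCT-3'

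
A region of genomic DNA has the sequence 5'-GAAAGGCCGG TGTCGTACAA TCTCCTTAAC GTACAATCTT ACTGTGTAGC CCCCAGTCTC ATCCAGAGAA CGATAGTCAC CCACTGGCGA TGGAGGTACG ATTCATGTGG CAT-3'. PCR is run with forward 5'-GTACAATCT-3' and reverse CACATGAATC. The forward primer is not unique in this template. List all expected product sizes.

The forward primer GTACAATCT matches the top strand at positions 15–23, 31–39.
The reverse primer's reverse complement is GATTCATGTG, matching at positions 100–109.
Each forward site pairs with the reverse site to give a product ending at position 109: sizes 95, 79 bp.

95 bp, 79 bp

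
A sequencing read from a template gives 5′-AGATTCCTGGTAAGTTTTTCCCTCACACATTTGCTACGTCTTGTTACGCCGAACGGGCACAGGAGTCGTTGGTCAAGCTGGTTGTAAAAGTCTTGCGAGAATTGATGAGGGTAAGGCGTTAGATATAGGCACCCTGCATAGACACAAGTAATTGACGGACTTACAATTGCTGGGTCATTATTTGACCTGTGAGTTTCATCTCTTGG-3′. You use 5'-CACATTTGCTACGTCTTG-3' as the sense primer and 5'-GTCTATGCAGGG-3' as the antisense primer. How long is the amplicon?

118 bp

Forward primer CACATTTGCTACGTCTTG is found on the top strand at positions 26–43.
Reverse complement of the reverse primer: CCCTGCATAGAC. This occurs on the top strand at positions 132–143.
Amplicon spans positions 26–143: 118 bp.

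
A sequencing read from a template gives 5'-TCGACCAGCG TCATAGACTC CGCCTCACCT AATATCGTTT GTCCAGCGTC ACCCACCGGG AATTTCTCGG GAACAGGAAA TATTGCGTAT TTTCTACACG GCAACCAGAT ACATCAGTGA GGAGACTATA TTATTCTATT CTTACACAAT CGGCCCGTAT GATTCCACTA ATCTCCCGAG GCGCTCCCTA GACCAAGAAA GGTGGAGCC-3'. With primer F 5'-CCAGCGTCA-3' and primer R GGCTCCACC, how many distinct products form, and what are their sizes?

Two products: 205 bp, 167 bp

The forward primer CCAGCGTCA matches the top strand at positions 5–13, 43–51.
The reverse primer's reverse complement is GGTGGAGCC, matching at positions 201–209.
Each forward site pairs with the reverse site to give a product ending at position 209: sizes 205, 167 bp.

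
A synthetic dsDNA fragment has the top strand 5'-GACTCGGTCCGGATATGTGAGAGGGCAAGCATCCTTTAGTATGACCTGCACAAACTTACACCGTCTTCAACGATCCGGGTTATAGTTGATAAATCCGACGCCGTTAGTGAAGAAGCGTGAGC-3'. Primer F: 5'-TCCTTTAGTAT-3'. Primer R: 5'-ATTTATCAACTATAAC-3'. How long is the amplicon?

Forward primer TCCTTTAGTAT is found on the top strand at positions 32–42.
The reverse primer's reverse complement is GTTATAGTTGATAAAT, which matches the template at positions 79–94.
Amplicon spans positions 32–94: 63 bp.

63 bp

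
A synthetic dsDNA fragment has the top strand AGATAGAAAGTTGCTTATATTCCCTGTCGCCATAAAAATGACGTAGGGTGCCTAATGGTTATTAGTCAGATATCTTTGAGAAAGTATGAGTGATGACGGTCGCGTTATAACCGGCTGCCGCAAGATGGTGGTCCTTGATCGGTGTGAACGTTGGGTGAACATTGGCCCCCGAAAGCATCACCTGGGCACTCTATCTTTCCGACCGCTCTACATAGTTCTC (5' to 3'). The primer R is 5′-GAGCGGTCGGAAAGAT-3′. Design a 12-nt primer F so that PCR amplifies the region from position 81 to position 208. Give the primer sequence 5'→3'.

The reverse primer's reverse complement ATCTTTCCGACCGCTC matches the template at positions 193–208; the product starts at position 81.
The forward primer is identical to the top strand over positions 81–92: AAAGTATGAGTG.

5'-AAAGTATGAGTG-3'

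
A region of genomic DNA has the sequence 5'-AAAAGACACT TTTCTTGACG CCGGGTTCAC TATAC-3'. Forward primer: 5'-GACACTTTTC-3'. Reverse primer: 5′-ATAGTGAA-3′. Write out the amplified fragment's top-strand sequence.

5'-GACACTTTTCTTGACGCCGGGTTCACTAT-3'

Forward primer GACACTTTTC is found on the top strand at positions 5–14.
Taking the reverse complement of ATAGTGAA gives TTCACTAT, found at positions 26–33 on the template; the primer anneals here to the top strand with its 3' end pointing upstream.
The product is the template from position 5 through 33 (29 bp).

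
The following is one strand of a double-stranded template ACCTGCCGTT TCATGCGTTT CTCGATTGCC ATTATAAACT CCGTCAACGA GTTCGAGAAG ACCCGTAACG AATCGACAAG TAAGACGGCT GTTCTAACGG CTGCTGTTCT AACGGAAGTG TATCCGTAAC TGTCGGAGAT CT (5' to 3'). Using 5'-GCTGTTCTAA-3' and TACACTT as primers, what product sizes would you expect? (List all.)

35 bp, 20 bp

The forward primer GCTGTTCTAA matches the top strand at positions 88–97, 103–112.
The reverse primer's reverse complement is AAGTGTA, matching at positions 116–122.
Each forward site pairs with the reverse site to give a product ending at position 122: sizes 35, 20 bp.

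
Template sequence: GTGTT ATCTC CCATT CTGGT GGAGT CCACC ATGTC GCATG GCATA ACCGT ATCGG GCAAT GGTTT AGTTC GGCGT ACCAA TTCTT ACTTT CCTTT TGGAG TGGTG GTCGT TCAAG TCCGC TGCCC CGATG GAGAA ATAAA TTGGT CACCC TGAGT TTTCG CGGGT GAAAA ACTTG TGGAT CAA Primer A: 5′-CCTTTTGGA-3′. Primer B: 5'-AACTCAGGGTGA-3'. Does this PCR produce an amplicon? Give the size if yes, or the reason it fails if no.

Primer A (CCTTTTGGA) matches the top strand at positions 91–99; it acts as a forward primer.
Primer B's reverse complement is TCACCCTGAGTT, matching the top strand at positions 145–156; it acts as a reverse primer.
The 3' ends face each other across positions 91–156, giving a 66 bp product.

Yes — a 66 bp product.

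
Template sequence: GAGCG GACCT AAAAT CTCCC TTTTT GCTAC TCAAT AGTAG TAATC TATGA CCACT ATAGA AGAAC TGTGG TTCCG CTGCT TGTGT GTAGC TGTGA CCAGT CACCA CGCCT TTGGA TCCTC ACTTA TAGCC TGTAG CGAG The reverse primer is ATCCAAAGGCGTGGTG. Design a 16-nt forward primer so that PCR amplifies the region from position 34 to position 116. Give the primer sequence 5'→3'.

The reverse primer's reverse complement CACCACGCCTTTGGAT matches the template at positions 101–116; the product starts at position 34.
The forward primer is identical to the top strand over positions 34–49: ATAGTAGTAATCTATG.

5'-ATAGTAGTAATCTATG-3'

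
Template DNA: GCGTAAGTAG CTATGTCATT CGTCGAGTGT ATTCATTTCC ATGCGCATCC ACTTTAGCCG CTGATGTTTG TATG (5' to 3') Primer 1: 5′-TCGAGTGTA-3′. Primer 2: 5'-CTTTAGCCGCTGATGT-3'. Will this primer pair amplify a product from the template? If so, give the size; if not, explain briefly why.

Primer 1 (TCGAGTGTA) matches the top strand at positions 23–31 (3' end points downstream).
Primer 2 (CTTTAGCCGCTGATGT) also matches the top strand directly, at positions 52–67 — its reverse complement ACATCAGCGGCTAAAG is not present.
Both primers anneal to the bottom strand with 3' ends pointing the same way, so neither can prime synthesis back toward the other.

No product — both primers anneal to the same strand and extend in the same direction.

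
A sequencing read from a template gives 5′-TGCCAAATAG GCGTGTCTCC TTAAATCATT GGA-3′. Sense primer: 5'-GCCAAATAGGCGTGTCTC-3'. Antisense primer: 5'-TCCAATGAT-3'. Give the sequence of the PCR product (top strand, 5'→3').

Forward primer GCCAAATAGGCGTGTCTC is found on the top strand at positions 2–19.
The reverse primer's reverse complement is ATCATTGGA, which matches the template at positions 25–33.
The product is the template from position 2 through 33 (32 bp).

5'-GCCAAATAGGCGTGTCTCCTTAAATCATTGGA-3'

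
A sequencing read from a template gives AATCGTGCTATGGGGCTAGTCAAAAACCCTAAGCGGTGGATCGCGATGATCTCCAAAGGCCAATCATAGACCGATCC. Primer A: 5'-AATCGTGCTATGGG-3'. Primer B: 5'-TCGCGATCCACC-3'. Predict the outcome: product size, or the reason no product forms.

Primer A (AATCGTGCTATGGG) matches the top strand at positions 1–14; it acts as a forward primer.
Primer B's reverse complement is GGTGGATCGCGA, matching the top strand at positions 35–46; it acts as a reverse primer.
The 3' ends face each other across positions 1–46, giving a 46 bp product.

Yes — a 46 bp product.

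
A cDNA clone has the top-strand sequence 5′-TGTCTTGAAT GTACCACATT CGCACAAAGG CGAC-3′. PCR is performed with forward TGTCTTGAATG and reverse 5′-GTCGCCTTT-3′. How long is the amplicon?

34 bp

Scanning the template, TGTCTTGAATG occurs at positions 1–11; this primer anneals to the bottom strand there with its 3' end pointing downstream.
The reverse primer's reverse complement is AAAGGCGAC, which matches the template at positions 26–34.
Product length = (reverse-primer end) − (forward-primer start) + 1 = 34 − 1 + 1 = 34 bp.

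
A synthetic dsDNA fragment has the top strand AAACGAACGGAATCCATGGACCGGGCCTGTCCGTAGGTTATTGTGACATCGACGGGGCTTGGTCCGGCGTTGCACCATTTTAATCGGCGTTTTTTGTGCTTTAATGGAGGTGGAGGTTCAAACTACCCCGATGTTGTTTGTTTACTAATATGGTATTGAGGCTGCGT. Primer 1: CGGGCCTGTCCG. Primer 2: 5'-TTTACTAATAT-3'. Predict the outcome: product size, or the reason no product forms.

Primer 1 (CGGGCCTGTCCG) matches the top strand at positions 22–33 (3' end points downstream).
Primer 2 (TTTACTAATAT) also matches the top strand directly, at positions 141–151 — its reverse complement ATATTAGTAAA is not present.
Both primers anneal to the bottom strand with 3' ends pointing the same way, so neither can prime synthesis back toward the other.

No product — both primers anneal to the same strand and extend in the same direction.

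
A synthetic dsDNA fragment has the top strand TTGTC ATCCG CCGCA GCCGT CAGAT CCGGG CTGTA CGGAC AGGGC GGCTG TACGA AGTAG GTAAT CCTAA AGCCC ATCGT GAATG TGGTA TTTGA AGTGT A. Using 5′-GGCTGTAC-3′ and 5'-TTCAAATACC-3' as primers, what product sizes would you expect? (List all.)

The forward primer GGCTGTAC matches the top strand at positions 29–36, 46–53.
The reverse primer's reverse complement is GGTATTTGAA, matching at positions 87–96.
Each forward site pairs with the reverse site to give a product ending at position 96: sizes 68, 51 bp.

68 bp, 51 bp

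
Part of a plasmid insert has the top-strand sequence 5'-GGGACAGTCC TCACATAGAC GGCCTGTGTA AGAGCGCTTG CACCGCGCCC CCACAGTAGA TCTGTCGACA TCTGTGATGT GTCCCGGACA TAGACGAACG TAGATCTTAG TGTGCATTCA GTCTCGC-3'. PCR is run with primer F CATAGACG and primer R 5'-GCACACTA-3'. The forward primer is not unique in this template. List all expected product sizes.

102 bp, 27 bp

The forward primer CATAGACG matches the top strand at positions 14–21, 89–96.
The reverse primer's reverse complement is TAGTGTGC, matching at positions 108–115.
Each forward site pairs with the reverse site to give a product ending at position 115: sizes 102, 27 bp.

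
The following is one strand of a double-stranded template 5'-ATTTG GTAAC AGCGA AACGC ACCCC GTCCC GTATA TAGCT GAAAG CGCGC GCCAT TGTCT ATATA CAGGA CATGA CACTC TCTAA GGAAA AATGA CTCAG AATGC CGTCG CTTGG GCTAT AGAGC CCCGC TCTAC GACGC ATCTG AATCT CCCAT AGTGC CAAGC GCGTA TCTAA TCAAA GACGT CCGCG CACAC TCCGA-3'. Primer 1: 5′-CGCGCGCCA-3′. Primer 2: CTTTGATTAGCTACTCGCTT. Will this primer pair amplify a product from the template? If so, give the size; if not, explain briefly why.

Primer 2 (CTTTGATTAGCTACTCGCTT) does not match the top strand, and its reverse complement AAGCGAGTAGCTAATCAAAG does not match either.
With no annealing site for primer 2, no amplification occurs.

No product — primer 2 has no binding site in the template.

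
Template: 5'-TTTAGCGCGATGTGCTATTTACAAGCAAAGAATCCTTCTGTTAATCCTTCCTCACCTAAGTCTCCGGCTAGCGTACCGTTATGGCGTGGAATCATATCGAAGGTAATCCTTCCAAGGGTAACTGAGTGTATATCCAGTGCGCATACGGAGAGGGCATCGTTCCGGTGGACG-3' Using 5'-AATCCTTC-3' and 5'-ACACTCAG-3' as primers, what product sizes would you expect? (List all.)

The forward primer AATCCTTC matches the top strand at positions 31–38, 43–50, 105–112.
The reverse primer's reverse complement is CTGAGTGT, matching at positions 122–129.
Each forward site pairs with the reverse site to give a product ending at position 129: sizes 99, 87, 25 bp.

99 bp, 87 bp, 25 bp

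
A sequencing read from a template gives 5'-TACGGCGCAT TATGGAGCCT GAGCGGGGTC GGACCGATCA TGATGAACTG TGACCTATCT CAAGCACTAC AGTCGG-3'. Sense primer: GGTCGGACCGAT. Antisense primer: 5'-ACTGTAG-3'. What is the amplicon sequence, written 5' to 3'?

5'-GGTCGGACCGATCATGATGAACTGTGACCTATCTCAAGCACTACAGT-3'

Forward primer GGTCGGACCGAT is found on the top strand at positions 27–38.
Taking the reverse complement of ACTGTAG gives CTACAGT, found at positions 67–73 on the template; the primer anneals here to the top strand with its 3' end pointing upstream.
The product is the template from position 27 through 73 (47 bp).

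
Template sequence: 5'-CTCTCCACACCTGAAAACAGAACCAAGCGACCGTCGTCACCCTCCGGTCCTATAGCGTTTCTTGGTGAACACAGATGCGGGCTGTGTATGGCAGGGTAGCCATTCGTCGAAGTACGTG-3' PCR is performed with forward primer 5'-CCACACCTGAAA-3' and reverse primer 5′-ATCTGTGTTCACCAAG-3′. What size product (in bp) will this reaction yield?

72 bp

The forward primer matches the template at positions 5–16.
Reverse complement of the reverse primer: CTTGGTGAACACAGAT. This occurs on the top strand at positions 61–76.
The product runs from position 5 to position 76, so its length is 76 − 5 + 1 = 72 bp.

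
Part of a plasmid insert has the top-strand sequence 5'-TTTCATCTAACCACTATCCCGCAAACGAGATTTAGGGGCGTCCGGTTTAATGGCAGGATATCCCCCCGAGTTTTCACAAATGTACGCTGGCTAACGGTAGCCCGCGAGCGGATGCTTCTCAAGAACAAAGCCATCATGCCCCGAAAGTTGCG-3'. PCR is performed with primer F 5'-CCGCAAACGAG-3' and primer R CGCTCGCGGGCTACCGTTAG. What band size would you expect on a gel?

Forward primer CCGCAAACGAG is found on the top strand at positions 19–29.
Taking the reverse complement of CGCTCGCGGGCTACCGTTAG gives CTAACGGTAGCCCGCGAGCG, found at positions 91–110 on the template; the primer anneals here to the top strand with its 3' end pointing upstream.
Amplicon spans positions 19–110: 92 bp.

92 bp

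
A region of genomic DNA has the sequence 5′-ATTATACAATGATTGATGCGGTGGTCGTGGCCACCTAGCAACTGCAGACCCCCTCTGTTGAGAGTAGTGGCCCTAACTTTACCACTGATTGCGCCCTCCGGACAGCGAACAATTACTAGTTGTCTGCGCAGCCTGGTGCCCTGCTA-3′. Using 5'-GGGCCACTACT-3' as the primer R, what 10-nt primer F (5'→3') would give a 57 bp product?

The reverse primer's reverse complement AGTAGTGGCCC matches the template at positions 63–73, so the product ends at position 73.
A 57 bp product then starts at position 73 − 57 + 1 = 17.
The forward primer is identical to the top strand there: TGCGGTGGTC.

5'-TGCGGTGGTC-3'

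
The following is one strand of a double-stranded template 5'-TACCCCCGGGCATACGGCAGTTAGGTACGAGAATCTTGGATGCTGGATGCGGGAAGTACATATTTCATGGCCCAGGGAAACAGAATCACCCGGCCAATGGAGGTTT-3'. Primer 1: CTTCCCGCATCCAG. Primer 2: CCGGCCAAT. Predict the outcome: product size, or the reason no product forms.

Primer 1 (CTTCCCGCATCCAG) has reverse complement CTGGATGCGGGAAG, which matches the top strand at positions 43–56; primer 1 anneals to the top strand there with its 3' end pointing upstream toward position 43.
Primer 2 (CCGGCCAAT) matches the top strand directly at positions 90–98; it anneals to the bottom strand with its 3' end pointing downstream toward position 98.
The 3' ends diverge (primer 1 extends toward position 1, primer 2 toward position 106), so the primers never converge on a shared product.

No product — the primers' 3' ends point away from each other.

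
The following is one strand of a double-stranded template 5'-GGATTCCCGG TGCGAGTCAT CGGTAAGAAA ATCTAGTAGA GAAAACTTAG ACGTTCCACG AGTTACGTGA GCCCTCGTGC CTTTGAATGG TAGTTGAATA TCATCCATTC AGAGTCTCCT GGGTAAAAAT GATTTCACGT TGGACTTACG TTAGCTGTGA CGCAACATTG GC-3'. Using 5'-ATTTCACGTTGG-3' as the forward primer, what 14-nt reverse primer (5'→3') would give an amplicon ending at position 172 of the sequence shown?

The forward primer binds at positions 132–143; the product's 3' end on the top strand is position 172.
The reverse primer anneals to the top strand over positions 159–172, i.e. to GACGCAACATTGGC.
Its sequence written 5'→3' is the reverse complement: GCCAATGTTGCGTC.

5'-GCCAATGTTGCGTC-3'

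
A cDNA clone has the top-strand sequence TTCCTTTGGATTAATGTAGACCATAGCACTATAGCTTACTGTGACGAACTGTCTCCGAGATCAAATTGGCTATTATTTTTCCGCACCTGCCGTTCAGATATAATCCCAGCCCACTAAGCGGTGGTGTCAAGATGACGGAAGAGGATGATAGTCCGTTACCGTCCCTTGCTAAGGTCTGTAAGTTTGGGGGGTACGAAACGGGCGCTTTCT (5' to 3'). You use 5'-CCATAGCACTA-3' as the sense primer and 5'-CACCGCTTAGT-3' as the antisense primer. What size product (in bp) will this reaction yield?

Scanning the template, CCATAGCACTA occurs at positions 21–31; this primer anneals to the bottom strand there with its 3' end pointing downstream.
Reverse complement of the reverse primer: ACTAAGCGGTG. This occurs on the top strand at positions 113–123.
The product runs from position 21 to position 123, so its length is 123 − 21 + 1 = 103 bp.

103 bp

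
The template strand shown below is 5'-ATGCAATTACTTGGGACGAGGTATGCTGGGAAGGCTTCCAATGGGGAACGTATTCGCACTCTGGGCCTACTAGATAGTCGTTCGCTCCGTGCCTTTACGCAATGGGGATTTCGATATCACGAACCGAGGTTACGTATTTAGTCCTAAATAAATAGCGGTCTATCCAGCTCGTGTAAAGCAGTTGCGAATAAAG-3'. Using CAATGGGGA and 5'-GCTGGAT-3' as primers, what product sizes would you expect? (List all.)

130 bp, 69 bp

The forward primer CAATGGGGA matches the top strand at positions 39–47, 100–108.
The reverse primer's reverse complement is ATCCAGC, matching at positions 162–168.
Each forward site pairs with the reverse site to give a product ending at position 168: sizes 130, 69 bp.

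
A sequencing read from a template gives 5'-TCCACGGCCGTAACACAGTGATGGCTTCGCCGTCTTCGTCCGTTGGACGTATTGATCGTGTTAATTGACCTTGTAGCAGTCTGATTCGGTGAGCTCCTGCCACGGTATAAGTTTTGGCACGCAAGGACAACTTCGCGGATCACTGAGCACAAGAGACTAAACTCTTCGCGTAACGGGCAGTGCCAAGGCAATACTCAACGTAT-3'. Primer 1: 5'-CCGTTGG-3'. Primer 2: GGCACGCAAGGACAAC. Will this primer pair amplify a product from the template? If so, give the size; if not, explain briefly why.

Primer 1 (CCGTTGG) matches the top strand at positions 40–46 (3' end points downstream).
Primer 2 (GGCACGCAAGGACAAC) also matches the top strand directly, at positions 116–131 — its reverse complement GTTGTCCTTGCGTGCC is not present.
Both primers anneal to the bottom strand with 3' ends pointing the same way, so neither can prime synthesis back toward the other.

No product — both primers anneal to the same strand and extend in the same direction.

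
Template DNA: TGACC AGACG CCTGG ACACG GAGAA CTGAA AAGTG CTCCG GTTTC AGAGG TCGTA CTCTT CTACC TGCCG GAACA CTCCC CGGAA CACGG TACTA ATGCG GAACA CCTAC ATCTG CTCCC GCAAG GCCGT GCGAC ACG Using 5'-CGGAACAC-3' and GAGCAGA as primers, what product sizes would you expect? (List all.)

50 bp, 38 bp, 20 bp

The forward primer CGGAACAC matches the top strand at positions 69–76, 81–88, 99–106.
The reverse primer's reverse complement is TCTGCTC, matching at positions 112–118.
Each forward site pairs with the reverse site to give a product ending at position 118: sizes 50, 38, 20 bp.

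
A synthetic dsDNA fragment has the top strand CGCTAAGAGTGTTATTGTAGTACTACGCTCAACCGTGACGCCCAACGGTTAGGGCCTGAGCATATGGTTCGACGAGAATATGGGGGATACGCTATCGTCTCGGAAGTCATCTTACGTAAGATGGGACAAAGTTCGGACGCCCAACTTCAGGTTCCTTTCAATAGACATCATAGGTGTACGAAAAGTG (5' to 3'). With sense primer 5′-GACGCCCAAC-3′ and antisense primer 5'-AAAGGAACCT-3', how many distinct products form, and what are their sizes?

Two products: 122 bp, 23 bp

The forward primer GACGCCCAAC matches the top strand at positions 37–46, 136–145.
The reverse primer's reverse complement is AGGTTCCTTT, matching at positions 149–158.
Each forward site pairs with the reverse site to give a product ending at position 158: sizes 122, 23 bp.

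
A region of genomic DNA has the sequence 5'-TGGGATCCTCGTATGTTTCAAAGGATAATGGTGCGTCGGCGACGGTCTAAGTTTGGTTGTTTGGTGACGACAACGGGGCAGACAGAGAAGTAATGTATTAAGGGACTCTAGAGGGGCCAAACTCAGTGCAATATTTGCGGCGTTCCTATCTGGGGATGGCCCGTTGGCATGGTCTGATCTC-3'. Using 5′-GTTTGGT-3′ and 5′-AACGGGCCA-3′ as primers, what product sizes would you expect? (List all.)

The forward primer GTTTGGT matches the top strand at positions 51–57, 59–65.
The reverse primer's reverse complement is TGGCCCGTT, matching at positions 157–165.
Each forward site pairs with the reverse site to give a product ending at position 165: sizes 115, 107 bp.

115 bp, 107 bp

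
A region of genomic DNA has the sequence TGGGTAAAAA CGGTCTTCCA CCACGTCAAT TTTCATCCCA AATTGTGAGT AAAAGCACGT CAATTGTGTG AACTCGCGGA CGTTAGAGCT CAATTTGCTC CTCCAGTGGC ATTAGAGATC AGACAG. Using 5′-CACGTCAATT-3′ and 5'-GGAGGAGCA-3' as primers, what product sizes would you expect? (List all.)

The forward primer CACGTCAATT matches the top strand at positions 22–31, 56–65.
The reverse primer's reverse complement is TGCTCCTCC, matching at positions 96–104.
Each forward site pairs with the reverse site to give a product ending at position 104: sizes 83, 49 bp.

83 bp, 49 bp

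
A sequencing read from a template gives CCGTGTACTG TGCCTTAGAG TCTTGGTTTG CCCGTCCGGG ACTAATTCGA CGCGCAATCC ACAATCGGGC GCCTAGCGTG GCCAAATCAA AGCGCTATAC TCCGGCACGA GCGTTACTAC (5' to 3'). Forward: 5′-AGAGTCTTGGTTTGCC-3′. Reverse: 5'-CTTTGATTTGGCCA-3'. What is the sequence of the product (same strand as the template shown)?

Forward primer AGAGTCTTGGTTTGCC is found on the top strand at positions 17–32.
The reverse primer's reverse complement is TGGCCAAATCAAAG, which matches the template at positions 79–92.
The product is the template from position 17 through 92 (76 bp).

5'-AGAGTCTTGGTTTGCCCGTCCGGGACTAATTCGACGCGCAATCCACAATCGGGCGCCTAGCGTGGCCAAATCAAAG-3'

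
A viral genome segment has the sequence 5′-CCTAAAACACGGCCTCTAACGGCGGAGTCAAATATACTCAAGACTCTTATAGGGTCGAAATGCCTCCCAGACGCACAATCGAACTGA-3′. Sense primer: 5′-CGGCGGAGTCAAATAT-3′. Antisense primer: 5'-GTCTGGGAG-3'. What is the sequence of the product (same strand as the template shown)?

5'-CGGCGGAGTCAAATATACTCAAGACTCTTATAGGGTCGAAATGCCTCCCAGAC-3'

Scanning the template, CGGCGGAGTCAAATAT occurs at positions 20–35; this primer anneals to the bottom strand there with its 3' end pointing downstream.
Reverse complement of the reverse primer: CTCCCAGAC. This occurs on the top strand at positions 64–72.
The product is the template from position 20 through 72 (53 bp).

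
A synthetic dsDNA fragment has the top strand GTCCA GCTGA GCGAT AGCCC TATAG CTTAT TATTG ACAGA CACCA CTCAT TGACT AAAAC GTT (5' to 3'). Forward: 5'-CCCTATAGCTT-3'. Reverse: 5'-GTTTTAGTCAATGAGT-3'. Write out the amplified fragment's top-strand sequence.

Scanning the template, CCCTATAGCTT occurs at positions 18–28; this primer anneals to the bottom strand there with its 3' end pointing downstream.
Taking the reverse complement of GTTTTAGTCAATGAGT gives ACTCATTGACTAAAAC, found at positions 45–60 on the template; the primer anneals here to the top strand with its 3' end pointing upstream.
The product is the template from position 18 through 60 (43 bp).

5'-CCCTATAGCTTATTATTGACAGACACCACTCATTGACTAAAAC-3'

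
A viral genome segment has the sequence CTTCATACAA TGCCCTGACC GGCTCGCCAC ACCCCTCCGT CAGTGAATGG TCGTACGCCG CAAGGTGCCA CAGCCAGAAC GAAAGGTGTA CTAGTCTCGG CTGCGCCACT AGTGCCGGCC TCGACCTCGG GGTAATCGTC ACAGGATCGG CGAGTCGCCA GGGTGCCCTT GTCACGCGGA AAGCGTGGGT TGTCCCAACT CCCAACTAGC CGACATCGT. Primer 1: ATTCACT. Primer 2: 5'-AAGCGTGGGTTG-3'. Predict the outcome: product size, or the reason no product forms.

No product — the primers' 3' ends point away from each other.

Primer 1 (ATTCACT) has reverse complement AGTGAAT, which matches the top strand at positions 42–48; primer 1 anneals to the top strand there with its 3' end pointing upstream toward position 42.
Primer 2 (AAGCGTGGGTTG) matches the top strand directly at positions 181–192; it anneals to the bottom strand with its 3' end pointing downstream toward position 192.
The 3' ends diverge (primer 1 extends toward position 1, primer 2 toward position 219), so the primers never converge on a shared product.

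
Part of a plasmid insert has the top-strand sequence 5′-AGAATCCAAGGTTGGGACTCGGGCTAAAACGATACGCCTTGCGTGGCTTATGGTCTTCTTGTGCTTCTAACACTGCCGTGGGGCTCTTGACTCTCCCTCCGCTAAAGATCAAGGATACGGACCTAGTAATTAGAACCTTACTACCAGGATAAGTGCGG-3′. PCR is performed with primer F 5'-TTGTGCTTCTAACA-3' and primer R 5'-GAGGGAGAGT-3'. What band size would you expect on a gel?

41 bp

The forward primer matches the template at positions 59–72.
Reverse complement of the reverse primer: ACTCTCCCTC. This occurs on the top strand at positions 90–99.
Product length = (reverse-primer end) − (forward-primer start) + 1 = 99 − 59 + 1 = 41 bp.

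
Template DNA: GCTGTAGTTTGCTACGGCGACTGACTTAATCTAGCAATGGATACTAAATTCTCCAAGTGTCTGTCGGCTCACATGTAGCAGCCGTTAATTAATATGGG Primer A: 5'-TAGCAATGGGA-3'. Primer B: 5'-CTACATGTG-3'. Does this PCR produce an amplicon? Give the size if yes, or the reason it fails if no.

Primer A (TAGCAATGGGA) does not match the top strand, and its reverse complement TCCCATTGCTA does not match either.
With no annealing site for primer A, no amplification occurs.

No product — primer A has no binding site in the template.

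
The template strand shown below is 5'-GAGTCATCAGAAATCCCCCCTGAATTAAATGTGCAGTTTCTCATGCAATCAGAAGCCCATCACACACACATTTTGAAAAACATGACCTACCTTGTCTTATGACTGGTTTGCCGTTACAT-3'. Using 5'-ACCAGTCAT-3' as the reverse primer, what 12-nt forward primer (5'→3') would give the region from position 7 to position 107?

5'-TCAGAAATCCCC-3'

The reverse primer's reverse complement ATGACTGGT matches the template at positions 99–107; the product starts at position 7.
The forward primer is identical to the top strand over positions 7–18: TCAGAAATCCCC.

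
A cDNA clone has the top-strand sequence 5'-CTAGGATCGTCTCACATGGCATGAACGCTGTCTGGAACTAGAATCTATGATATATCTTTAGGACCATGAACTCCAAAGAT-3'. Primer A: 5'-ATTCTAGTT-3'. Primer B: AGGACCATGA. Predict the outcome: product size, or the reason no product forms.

No product — the primers' 3' ends point away from each other.

Primer A (ATTCTAGTT) has reverse complement AACTAGAAT, which matches the top strand at positions 36–44; primer A anneals to the top strand there with its 3' end pointing upstream toward position 36.
Primer B (AGGACCATGA) matches the top strand directly at positions 60–69; it anneals to the bottom strand with its 3' end pointing downstream toward position 69.
The 3' ends diverge (primer A extends toward position 1, primer B toward position 80), so the primers never converge on a shared product.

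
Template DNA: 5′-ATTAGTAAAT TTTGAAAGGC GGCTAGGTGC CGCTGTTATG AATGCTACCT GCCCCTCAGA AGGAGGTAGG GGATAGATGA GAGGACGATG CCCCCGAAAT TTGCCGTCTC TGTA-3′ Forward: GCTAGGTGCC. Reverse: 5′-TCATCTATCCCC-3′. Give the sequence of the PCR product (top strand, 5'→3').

The forward primer matches the template at positions 22–31.
The reverse primer's reverse complement is GGGGATAGATGA, which matches the template at positions 69–80.
The product is the template from position 22 through 80 (59 bp).

5'-GCTAGGTGCCGCTGTTATGAATGCTACCTGCCCCTCAGAAGGAGGTAGGGGATAGATGA-3'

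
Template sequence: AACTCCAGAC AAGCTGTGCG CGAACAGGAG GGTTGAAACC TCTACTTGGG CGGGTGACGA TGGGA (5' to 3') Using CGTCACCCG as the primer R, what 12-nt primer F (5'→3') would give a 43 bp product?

5'-TGCGCGAACAGG-3'

The reverse primer's reverse complement CGGGTGACG matches the template at positions 51–59, so the product ends at position 59.
A 43 bp product then starts at position 59 − 43 + 1 = 17.
The forward primer is identical to the top strand there: TGCGCGAACAGG.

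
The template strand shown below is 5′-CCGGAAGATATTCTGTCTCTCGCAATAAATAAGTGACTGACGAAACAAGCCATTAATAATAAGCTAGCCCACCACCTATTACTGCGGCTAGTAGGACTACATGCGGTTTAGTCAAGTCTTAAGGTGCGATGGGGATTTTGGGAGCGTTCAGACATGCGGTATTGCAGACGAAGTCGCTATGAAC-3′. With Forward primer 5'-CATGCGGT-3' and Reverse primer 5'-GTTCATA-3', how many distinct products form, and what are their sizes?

The forward primer CATGCGGT matches the top strand at positions 100–107, 153–160.
The reverse primer's reverse complement is TATGAAC, matching at positions 178–184.
Each forward site pairs with the reverse site to give a product ending at position 184: sizes 85, 32 bp.

Two products: 85 bp, 32 bp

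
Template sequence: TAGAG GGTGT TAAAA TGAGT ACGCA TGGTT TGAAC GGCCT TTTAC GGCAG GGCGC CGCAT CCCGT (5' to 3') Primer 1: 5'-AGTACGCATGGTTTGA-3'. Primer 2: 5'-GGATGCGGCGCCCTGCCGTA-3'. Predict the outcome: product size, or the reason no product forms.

Primer 1 (AGTACGCATGGTTTGA) matches the top strand at positions 18–33; it acts as a forward primer.
Primer 2's reverse complement is TACGGCAGGGCGCCGCATCC, matching the top strand at positions 43–62; it acts as a reverse primer.
The 3' ends face each other across positions 18–62, giving a 45 bp product.

Yes — a 45 bp product.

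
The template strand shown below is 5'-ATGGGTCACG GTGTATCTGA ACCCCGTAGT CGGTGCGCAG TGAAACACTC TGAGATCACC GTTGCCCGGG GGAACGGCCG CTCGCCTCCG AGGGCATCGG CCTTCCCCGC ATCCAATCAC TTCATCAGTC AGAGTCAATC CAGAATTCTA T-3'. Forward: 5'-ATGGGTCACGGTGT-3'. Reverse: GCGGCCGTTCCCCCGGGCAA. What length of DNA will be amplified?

The forward primer matches the template at positions 1–14.
The reverse primer's reverse complement is TTGCCCGGGGGAACGGCCGC, which matches the template at positions 62–81.
Amplicon spans positions 1–81: 81 bp.

81 bp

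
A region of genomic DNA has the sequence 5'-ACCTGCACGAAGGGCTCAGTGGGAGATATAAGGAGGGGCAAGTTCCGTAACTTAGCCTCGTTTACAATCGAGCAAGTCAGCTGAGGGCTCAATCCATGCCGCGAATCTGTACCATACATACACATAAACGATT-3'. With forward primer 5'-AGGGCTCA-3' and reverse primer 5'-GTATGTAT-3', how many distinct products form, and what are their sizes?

The forward primer AGGGCTCA matches the top strand at positions 11–18, 84–91.
The reverse primer's reverse complement is ATACATAC, matching at positions 114–121.
Each forward site pairs with the reverse site to give a product ending at position 121: sizes 111, 38 bp.

Two products: 111 bp, 38 bp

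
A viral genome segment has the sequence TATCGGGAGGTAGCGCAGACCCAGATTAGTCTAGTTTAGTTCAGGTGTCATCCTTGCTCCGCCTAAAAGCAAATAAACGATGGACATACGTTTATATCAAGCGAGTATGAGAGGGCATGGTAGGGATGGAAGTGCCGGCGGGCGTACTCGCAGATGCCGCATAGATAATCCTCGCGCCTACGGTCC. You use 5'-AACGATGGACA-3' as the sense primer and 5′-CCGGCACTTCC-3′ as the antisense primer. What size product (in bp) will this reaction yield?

Scanning the template, AACGATGGACA occurs at positions 76–86; this primer anneals to the bottom strand there with its 3' end pointing downstream.
Taking the reverse complement of CCGGCACTTCC gives GGAAGTGCCGG, found at positions 128–138 on the template; the primer anneals here to the top strand with its 3' end pointing upstream.
Amplicon spans positions 76–138: 63 bp.

63 bp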